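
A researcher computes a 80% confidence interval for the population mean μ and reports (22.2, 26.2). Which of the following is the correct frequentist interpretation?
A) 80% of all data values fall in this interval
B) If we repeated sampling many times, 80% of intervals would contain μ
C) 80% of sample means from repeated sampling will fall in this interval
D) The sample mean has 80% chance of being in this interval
B

A) Wrong — a CI is about the parameter μ, not individual data values.
B) Correct — this is the frequentist long-run coverage interpretation.
C) Wrong — coverage applies to intervals containing μ, not to future x̄ values.
D) Wrong — x̄ is observed and sits in the interval by construction.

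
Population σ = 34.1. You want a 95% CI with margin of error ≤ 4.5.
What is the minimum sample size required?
n ≥ 221

For margin E ≤ 4.5:
n ≥ (z* · σ / E)²
n ≥ (1.960 · 34.1 / 4.5)²
n ≥ 220.60

Minimum n = 221 (rounding up)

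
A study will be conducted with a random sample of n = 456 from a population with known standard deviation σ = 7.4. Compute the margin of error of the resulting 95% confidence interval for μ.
Margin of error = 0.68

Margin of error = z* · σ/√n
= 1.960 · 7.4/√456
= 1.960 · 7.4/21.3542
= 0.68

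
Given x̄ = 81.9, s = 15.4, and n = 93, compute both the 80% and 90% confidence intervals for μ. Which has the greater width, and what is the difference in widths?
90% CI is wider by 1.19

df = 92
80% CI: t* = 1.291, (79.84, 83.96), width = 2 · t* · s/√n = 4.12
90% CI: t* = 1.662, (79.25, 84.55), width = 2 · t* · s/√n = 5.31

The 90% CI is wider by 5.31 - 4.12 = 1.19.
Higher confidence requires a wider interval.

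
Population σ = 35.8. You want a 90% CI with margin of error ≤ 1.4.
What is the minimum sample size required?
n ≥ 1770

For margin E ≤ 1.4:
n ≥ (z* · σ / E)²
n ≥ (1.645 · 35.8 / 1.4)²
n ≥ 1769.46

Minimum n = 1770 (rounding up)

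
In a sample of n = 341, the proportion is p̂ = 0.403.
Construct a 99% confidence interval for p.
(0.335, 0.471)

Proportion CI:
SE = √(p̂(1-p̂)/n) = √(0.403 · 0.597 / 341) = 0.02656

z* = 2.576
Margin = z* · SE = 2.576 · 0.02656 = 0.0684

CI: 0.403 ± 0.0684 = (0.335, 0.471)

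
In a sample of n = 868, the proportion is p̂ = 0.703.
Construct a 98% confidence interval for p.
(0.667, 0.739)

Proportion CI:
SE = √(p̂(1-p̂)/n) = √(0.703 · 0.297 / 868) = 0.01551

z* = 2.326
Margin = z* · SE = 2.326 · 0.01551 = 0.0361

CI: 0.703 ± 0.0361 = (0.667, 0.739)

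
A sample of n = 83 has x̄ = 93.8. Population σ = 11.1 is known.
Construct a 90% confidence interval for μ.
(91.80, 95.80)

z-interval (σ known):
z* = 1.645 for 90% confidence

Margin of error = z* · σ/√n = 1.645 · 11.1/√83 = 2.00

CI: (93.8 - 2.00, 93.8 + 2.00) = (91.80, 95.80)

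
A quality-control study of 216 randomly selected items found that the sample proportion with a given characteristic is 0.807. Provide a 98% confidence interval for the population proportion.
(0.745, 0.869)

Proportion CI:
SE = √(p̂(1-p̂)/n) = √(0.807 · 0.193 / 216) = 0.02685

z* = 2.326
Margin = z* · SE = 2.326 · 0.02685 = 0.0625

CI: 0.807 ± 0.0625 = (0.745, 0.869)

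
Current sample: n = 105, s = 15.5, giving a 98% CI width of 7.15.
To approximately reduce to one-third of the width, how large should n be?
n ≈ 945

CI width ∝ 1/√n
To reduce width by factor 3, need √n to grow by 3 → need 3² = 9 times as many samples.

Current: n = 105, width = 7.15
New: n = 945, width ≈ 2.35

Width reduced by factor of 7.15/2.35 = 3.04.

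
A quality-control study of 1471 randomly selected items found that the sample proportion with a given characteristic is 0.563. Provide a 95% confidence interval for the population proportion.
(0.538, 0.588)

Proportion CI:
SE = √(p̂(1-p̂)/n) = √(0.563 · 0.437 / 1471) = 0.01293

z* = 1.960
Margin = z* · SE = 1.960 · 0.01293 = 0.0253

CI: 0.563 ± 0.0253 = (0.538, 0.588)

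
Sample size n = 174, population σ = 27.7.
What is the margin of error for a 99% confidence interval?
Margin of error = 5.41

Margin of error = z* · σ/√n
= 2.576 · 27.7/√174
= 2.576 · 27.7/13.1909
= 5.41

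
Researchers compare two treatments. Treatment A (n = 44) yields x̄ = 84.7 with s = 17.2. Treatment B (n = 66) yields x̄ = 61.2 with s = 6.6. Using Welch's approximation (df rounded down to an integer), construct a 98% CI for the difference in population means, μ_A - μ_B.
(16.97, 30.03)

Difference: x̄₁ - x̄₂ = 23.50
SE = √(s₁²/n₁ + s₂²/n₂) = √(17.2²/44 + 6.6²/66) = 2.7173
df = 51.53 → 51 (Welch–Satterthwaite, rounded down)
t* = 2.402

CI: 23.50 ± 2.402 · 2.7173 = 23.50 ± 6.53 = (16.97, 30.03)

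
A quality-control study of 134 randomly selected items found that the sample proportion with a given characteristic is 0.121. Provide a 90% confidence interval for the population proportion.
(0.075, 0.167)

Proportion CI:
SE = √(p̂(1-p̂)/n) = √(0.121 · 0.879 / 134) = 0.02817

z* = 1.645
Margin = z* · SE = 1.645 · 0.02817 = 0.0463

CI: 0.121 ± 0.0463 = (0.075, 0.167)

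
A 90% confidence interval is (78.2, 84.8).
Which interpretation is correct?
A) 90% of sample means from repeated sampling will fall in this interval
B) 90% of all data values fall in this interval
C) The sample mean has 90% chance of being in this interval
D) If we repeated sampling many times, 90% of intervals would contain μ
D

A) Wrong — coverage applies to intervals containing μ, not to future x̄ values.
B) Wrong — a CI is about the parameter μ, not individual data values.
C) Wrong — x̄ is observed and sits in the interval by construction.
D) Correct — this is the frequentist long-run coverage interpretation.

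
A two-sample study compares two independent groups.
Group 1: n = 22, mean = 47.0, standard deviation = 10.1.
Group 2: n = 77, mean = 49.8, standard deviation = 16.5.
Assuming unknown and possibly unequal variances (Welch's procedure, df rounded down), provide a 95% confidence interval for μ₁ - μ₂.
(-8.53, 2.93)

Difference: x̄₁ - x̄₂ = -2.80
SE = √(s₁²/n₁ + s₂²/n₂) = √(10.1²/22 + 16.5²/77) = 2.8588
df = 56.21 → 56 (Welch–Satterthwaite, rounded down)
t* = 2.003

CI: -2.80 ± 2.003 · 2.8588 = -2.80 ± 5.73 = (-8.53, 2.93)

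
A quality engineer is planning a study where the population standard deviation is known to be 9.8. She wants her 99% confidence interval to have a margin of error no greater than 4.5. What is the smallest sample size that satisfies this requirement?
n ≥ 32

For margin E ≤ 4.5:
n ≥ (z* · σ / E)²
n ≥ (2.576 · 9.8 / 4.5)²
n ≥ 31.47

Minimum n = 32 (rounding up)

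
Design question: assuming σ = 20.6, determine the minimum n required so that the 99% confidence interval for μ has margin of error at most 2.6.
n ≥ 417

For margin E ≤ 2.6:
n ≥ (z* · σ / E)²
n ≥ (2.576 · 20.6 / 2.6)²
n ≥ 416.56

Minimum n = 417 (rounding up)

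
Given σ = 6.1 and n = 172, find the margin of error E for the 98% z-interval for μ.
Margin of error = 1.08

Margin of error = z* · σ/√n
= 2.326 · 6.1/√172
= 2.326 · 6.1/13.1149
= 1.08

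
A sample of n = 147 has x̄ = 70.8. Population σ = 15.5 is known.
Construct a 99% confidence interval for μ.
(67.51, 74.09)

z-interval (σ known):
z* = 2.576 for 99% confidence

Margin of error = z* · σ/√n = 2.576 · 15.5/√147 = 3.29

CI: (70.8 - 3.29, 70.8 + 3.29) = (67.51, 74.09)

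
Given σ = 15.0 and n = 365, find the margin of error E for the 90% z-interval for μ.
Margin of error = 1.29

Margin of error = z* · σ/√n
= 1.645 · 15.0/√365
= 1.645 · 15.0/19.1050
= 1.29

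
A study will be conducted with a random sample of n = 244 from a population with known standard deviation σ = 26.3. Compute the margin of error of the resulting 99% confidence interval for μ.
Margin of error = 4.34

Margin of error = z* · σ/√n
= 2.576 · 26.3/√244
= 2.576 · 26.3/15.6205
= 4.34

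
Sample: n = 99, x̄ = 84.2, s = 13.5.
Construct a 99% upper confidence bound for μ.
μ ≤ 87.41

Upper bound (one-sided):
t* = 2.365 (one-sided for 99%)
Upper bound = x̄ + t* · s/√n = 84.2 + 2.365 · 13.5/√99 = 87.41

We are 99% confident that μ ≤ 87.41.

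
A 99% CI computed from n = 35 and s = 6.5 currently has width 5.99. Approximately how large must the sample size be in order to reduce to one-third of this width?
n ≈ 315

CI width ∝ 1/√n
To reduce width by factor 3, need √n to grow by 3 → need 3² = 9 times as many samples.

Current: n = 35, width = 5.99
New: n = 315, width ≈ 1.90

Width reduced by factor of 5.99/1.90 = 3.15.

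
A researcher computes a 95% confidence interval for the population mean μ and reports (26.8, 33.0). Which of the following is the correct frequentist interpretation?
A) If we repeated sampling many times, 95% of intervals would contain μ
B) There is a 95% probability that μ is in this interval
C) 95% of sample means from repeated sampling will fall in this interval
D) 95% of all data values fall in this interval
A

A) Correct — this is the frequentist long-run coverage interpretation.
B) Wrong — μ is fixed; the randomness lives in the interval, not in μ.
C) Wrong — coverage applies to intervals containing μ, not to future x̄ values.
D) Wrong — a CI is about the parameter μ, not individual data values.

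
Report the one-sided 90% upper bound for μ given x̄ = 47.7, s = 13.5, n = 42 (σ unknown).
μ ≤ 50.41

Upper bound (one-sided):
t* = 1.303 (one-sided for 90%)
Upper bound = x̄ + t* · s/√n = 47.7 + 1.303 · 13.5/√42 = 50.41

We are 90% confident that μ ≤ 50.41.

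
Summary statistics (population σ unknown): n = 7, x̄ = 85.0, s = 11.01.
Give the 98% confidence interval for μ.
(71.92, 98.08)

t-interval (σ unknown):
df = n - 1 = 6
t* = 3.143 for 98% confidence

Margin of error = t* · s/√n = 3.143 · 11.01/√7 = 13.08

CI: (71.92, 98.08)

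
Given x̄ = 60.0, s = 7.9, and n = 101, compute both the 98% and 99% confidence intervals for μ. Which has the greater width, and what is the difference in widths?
99% CI is wider by 0.41

df = 100
98% CI: t* = 2.364, (58.14, 61.86), width = 2 · t* · s/√n = 3.72
99% CI: t* = 2.626, (57.94, 62.06), width = 2 · t* · s/√n = 4.13

The 99% CI is wider by 4.13 - 3.72 = 0.41.
Higher confidence requires a wider interval.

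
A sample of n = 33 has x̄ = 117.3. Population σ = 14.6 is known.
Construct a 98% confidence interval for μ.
(111.39, 123.21)

z-interval (σ known):
z* = 2.326 for 98% confidence

Margin of error = z* · σ/√n = 2.326 · 14.6/√33 = 5.91

CI: (117.3 - 5.91, 117.3 + 5.91) = (111.39, 123.21)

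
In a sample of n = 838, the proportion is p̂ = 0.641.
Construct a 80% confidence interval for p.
(0.620, 0.662)

Proportion CI:
SE = √(p̂(1-p̂)/n) = √(0.641 · 0.359 / 838) = 0.01657

z* = 1.282
Margin = z* · SE = 1.282 · 0.01657 = 0.0212

CI: 0.641 ± 0.0212 = (0.620, 0.662)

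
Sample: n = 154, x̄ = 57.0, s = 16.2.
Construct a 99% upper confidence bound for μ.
μ ≤ 60.07

Upper bound (one-sided):
t* = 2.351 (one-sided for 99%)
Upper bound = x̄ + t* · s/√n = 57.0 + 2.351 · 16.2/√154 = 60.07

We are 99% confident that μ ≤ 60.07.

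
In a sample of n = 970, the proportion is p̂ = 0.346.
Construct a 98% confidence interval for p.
(0.310, 0.382)

Proportion CI:
SE = √(p̂(1-p̂)/n) = √(0.346 · 0.654 / 970) = 0.01527

z* = 2.326
Margin = z* · SE = 2.326 · 0.01527 = 0.0355

CI: 0.346 ± 0.0355 = (0.310, 0.382)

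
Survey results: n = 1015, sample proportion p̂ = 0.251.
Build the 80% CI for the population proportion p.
(0.234, 0.268)

Proportion CI:
SE = √(p̂(1-p̂)/n) = √(0.251 · 0.749 / 1015) = 0.01361

z* = 1.282
Margin = z* · SE = 1.282 · 0.01361 = 0.0174

CI: 0.251 ± 0.0174 = (0.234, 0.268)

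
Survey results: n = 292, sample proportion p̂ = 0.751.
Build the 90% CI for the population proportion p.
(0.709, 0.793)

Proportion CI:
SE = √(p̂(1-p̂)/n) = √(0.751 · 0.249 / 292) = 0.02531

z* = 1.645
Margin = z* · SE = 1.645 · 0.02531 = 0.0416

CI: 0.751 ± 0.0416 = (0.709, 0.793)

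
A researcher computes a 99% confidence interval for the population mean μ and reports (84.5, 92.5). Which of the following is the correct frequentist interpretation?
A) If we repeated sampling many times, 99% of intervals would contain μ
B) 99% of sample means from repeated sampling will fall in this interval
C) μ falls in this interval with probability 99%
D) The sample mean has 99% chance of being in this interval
A

A) Correct — this is the frequentist long-run coverage interpretation.
B) Wrong — coverage applies to intervals containing μ, not to future x̄ values.
C) Wrong — μ is fixed; the randomness lives in the interval, not in μ.
D) Wrong — x̄ is observed and sits in the interval by construction.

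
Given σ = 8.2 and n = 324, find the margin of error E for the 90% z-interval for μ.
Margin of error = 0.75

Margin of error = z* · σ/√n
= 1.645 · 8.2/√324
= 1.645 · 8.2/18.0000
= 0.75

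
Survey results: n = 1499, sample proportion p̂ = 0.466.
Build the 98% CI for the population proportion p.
(0.436, 0.496)

Proportion CI:
SE = √(p̂(1-p̂)/n) = √(0.466 · 0.534 / 1499) = 0.01288

z* = 2.326
Margin = z* · SE = 2.326 · 0.01288 = 0.0300

CI: 0.466 ± 0.0300 = (0.436, 0.496)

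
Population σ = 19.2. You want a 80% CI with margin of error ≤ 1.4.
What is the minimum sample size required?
n ≥ 310

For margin E ≤ 1.4:
n ≥ (z* · σ / E)²
n ≥ (1.282 · 19.2 / 1.4)²
n ≥ 309.12

Minimum n = 310 (rounding up)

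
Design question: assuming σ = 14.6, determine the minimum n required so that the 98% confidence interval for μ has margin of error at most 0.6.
n ≥ 3204

For margin E ≤ 0.6:
n ≥ (z* · σ / E)²
n ≥ (2.326 · 14.6 / 0.6)²
n ≥ 3203.48

Minimum n = 3204 (rounding up)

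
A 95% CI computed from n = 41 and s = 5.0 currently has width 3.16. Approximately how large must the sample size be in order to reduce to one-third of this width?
n ≈ 369

CI width ∝ 1/√n
To reduce width by factor 3, need √n to grow by 3 → need 3² = 9 times as many samples.

Current: n = 41, width = 3.16
New: n = 369, width ≈ 1.02

Width reduced by factor of 3.16/1.02 = 3.10.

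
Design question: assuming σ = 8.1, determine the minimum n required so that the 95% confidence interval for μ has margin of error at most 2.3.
n ≥ 48

For margin E ≤ 2.3:
n ≥ (z* · σ / E)²
n ≥ (1.960 · 8.1 / 2.3)²
n ≥ 47.65

Minimum n = 48 (rounding up)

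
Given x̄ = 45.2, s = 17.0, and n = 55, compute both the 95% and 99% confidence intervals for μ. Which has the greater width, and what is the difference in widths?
99% CI is wider by 3.05

df = 54
95% CI: t* = 2.005, (40.60, 49.80), width = 2 · t* · s/√n = 9.19
99% CI: t* = 2.670, (39.08, 51.32), width = 2 · t* · s/√n = 12.24

The 99% CI is wider by 12.24 - 9.19 = 3.05.
Higher confidence requires a wider interval.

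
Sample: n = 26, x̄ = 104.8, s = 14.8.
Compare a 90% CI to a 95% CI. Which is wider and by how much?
95% CI is wider by 2.04

df = 25
90% CI: t* = 1.708, (99.84, 109.76), width = 2 · t* · s/√n = 9.92
95% CI: t* = 2.060, (98.82, 110.78), width = 2 · t* · s/√n = 11.96

The 95% CI is wider by 11.96 - 9.92 = 2.04.
Higher confidence requires a wider interval.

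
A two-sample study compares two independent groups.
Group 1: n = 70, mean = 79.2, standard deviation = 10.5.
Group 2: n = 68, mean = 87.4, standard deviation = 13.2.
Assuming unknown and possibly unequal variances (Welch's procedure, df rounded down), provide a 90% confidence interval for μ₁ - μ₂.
(-11.57, -4.83)

Difference: x̄₁ - x̄₂ = -8.20
SE = √(s₁²/n₁ + s₂²/n₂) = √(10.5²/70 + 13.2²/68) = 2.0340
df = 127.80 → 127 (Welch–Satterthwaite, rounded down)
t* = 1.657

CI: -8.20 ± 1.657 · 2.0340 = -8.20 ± 3.37 = (-11.57, -4.83)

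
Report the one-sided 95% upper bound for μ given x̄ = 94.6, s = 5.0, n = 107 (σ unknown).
μ ≤ 95.40

Upper bound (one-sided):
t* = 1.659 (one-sided for 95%)
Upper bound = x̄ + t* · s/√n = 94.6 + 1.659 · 5.0/√107 = 95.40

We are 95% confident that μ ≤ 95.40.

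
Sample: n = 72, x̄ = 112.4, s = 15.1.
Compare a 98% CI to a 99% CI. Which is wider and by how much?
99% CI is wider by 0.95

df = 71
98% CI: t* = 2.380, (108.16, 116.64), width = 2 · t* · s/√n = 8.47
99% CI: t* = 2.647, (107.69, 117.11), width = 2 · t* · s/√n = 9.42

The 99% CI is wider by 9.42 - 8.47 = 0.95.
Higher confidence requires a wider interval.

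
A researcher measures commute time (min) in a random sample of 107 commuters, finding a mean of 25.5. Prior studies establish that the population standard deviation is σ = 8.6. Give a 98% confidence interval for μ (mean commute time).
(23.57, 27.43)

z-interval (σ known):
z* = 2.326 for 98% confidence

Margin of error = z* · σ/√n = 2.326 · 8.6/√107 = 1.93

CI: (25.5 - 1.93, 25.5 + 1.93) = (23.57, 27.43)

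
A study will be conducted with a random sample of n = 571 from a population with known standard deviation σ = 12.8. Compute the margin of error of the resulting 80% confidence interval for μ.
Margin of error = 0.69

Margin of error = z* · σ/√n
= 1.282 · 12.8/√571
= 1.282 · 12.8/23.8956
= 0.69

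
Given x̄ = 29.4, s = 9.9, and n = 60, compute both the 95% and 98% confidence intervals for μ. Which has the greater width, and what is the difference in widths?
98% CI is wider by 1.00

df = 59
95% CI: t* = 2.001, (26.84, 31.96), width = 2 · t* · s/√n = 5.11
98% CI: t* = 2.391, (26.34, 32.46), width = 2 · t* · s/√n = 6.11

The 98% CI is wider by 6.11 - 5.11 = 1.00.
Higher confidence requires a wider interval.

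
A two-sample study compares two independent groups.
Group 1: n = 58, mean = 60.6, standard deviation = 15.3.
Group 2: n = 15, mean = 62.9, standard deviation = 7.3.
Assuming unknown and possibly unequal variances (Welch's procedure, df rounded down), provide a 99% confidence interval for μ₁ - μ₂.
(-9.69, 5.09)

Difference: x̄₁ - x̄₂ = -2.30
SE = √(s₁²/n₁ + s₂²/n₂) = √(15.3²/58 + 7.3²/15) = 2.7548
df = 48.50 → 48 (Welch–Satterthwaite, rounded down)
t* = 2.682

CI: -2.30 ± 2.682 · 2.7548 = -2.30 ± 7.39 = (-9.69, 5.09)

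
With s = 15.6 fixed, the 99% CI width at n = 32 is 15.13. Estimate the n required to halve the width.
n ≈ 128

CI width ∝ 1/√n
To reduce width by factor 2, need √n to grow by 2 → need 2² = 4 times as many samples.

Current: n = 32, width = 15.13
New: n = 128, width ≈ 7.21

Width reduced by factor of 15.13/7.21 = 2.10.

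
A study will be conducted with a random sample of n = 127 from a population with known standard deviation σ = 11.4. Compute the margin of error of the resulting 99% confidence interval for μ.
Margin of error = 2.61

Margin of error = z* · σ/√n
= 2.576 · 11.4/√127
= 2.576 · 11.4/11.2694
= 2.61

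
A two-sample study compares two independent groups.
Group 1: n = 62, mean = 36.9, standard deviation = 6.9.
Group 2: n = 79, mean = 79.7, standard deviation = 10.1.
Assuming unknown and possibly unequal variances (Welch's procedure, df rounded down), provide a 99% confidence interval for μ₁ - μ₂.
(-46.55, -39.05)

Difference: x̄₁ - x̄₂ = -42.80
SE = √(s₁²/n₁ + s₂²/n₂) = √(6.9²/62 + 10.1²/79) = 1.4350
df = 136.59 → 136 (Welch–Satterthwaite, rounded down)
t* = 2.612

CI: -42.80 ± 2.612 · 1.4350 = -42.80 ± 3.75 = (-46.55, -39.05)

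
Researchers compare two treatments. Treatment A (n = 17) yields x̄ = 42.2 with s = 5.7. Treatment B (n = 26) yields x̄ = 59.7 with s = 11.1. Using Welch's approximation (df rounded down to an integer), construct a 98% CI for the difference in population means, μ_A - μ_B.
(-23.76, -11.24)

Difference: x̄₁ - x̄₂ = -17.50
SE = √(s₁²/n₁ + s₂²/n₂) = √(5.7²/17 + 11.1²/26) = 2.5788
df = 39.25 → 39 (Welch–Satterthwaite, rounded down)
t* = 2.426

CI: -17.50 ± 2.426 · 2.5788 = -17.50 ± 6.26 = (-23.76, -11.24)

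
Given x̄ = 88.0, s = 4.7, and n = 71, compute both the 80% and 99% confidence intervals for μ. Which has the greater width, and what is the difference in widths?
99% CI is wider by 1.51

df = 70
80% CI: t* = 1.294, (87.28, 88.72), width = 2 · t* · s/√n = 1.44
99% CI: t* = 2.648, (86.52, 89.48), width = 2 · t* · s/√n = 2.95

The 99% CI is wider by 2.95 - 1.44 = 1.51.
Higher confidence requires a wider interval.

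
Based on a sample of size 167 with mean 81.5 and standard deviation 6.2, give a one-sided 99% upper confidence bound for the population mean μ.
μ ≤ 82.63

Upper bound (one-sided):
t* = 2.349 (one-sided for 99%)
Upper bound = x̄ + t* · s/√n = 81.5 + 2.349 · 6.2/√167 = 82.63

We are 99% confident that μ ≤ 82.63.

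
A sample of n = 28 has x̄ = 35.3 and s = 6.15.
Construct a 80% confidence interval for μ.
(33.77, 36.83)

t-interval (σ unknown):
df = n - 1 = 27
t* = 1.314 for 80% confidence

Margin of error = t* · s/√n = 1.314 · 6.15/√28 = 1.53

CI: (33.77, 36.83)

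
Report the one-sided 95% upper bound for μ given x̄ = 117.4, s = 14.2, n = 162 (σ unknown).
μ ≤ 119.25

Upper bound (one-sided):
t* = 1.654 (one-sided for 95%)
Upper bound = x̄ + t* · s/√n = 117.4 + 1.654 · 14.2/√162 = 119.25

We are 95% confident that μ ≤ 119.25.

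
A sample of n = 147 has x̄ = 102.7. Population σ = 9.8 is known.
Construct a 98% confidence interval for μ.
(100.82, 104.58)

z-interval (σ known):
z* = 2.326 for 98% confidence

Margin of error = z* · σ/√n = 2.326 · 9.8/√147 = 1.88

CI: (102.7 - 1.88, 102.7 + 1.88) = (100.82, 104.58)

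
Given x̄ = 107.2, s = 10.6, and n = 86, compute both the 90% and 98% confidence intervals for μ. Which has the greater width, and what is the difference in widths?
98% CI is wider by 1.62

df = 85
90% CI: t* = 1.663, (105.30, 109.10), width = 2 · t* · s/√n = 3.80
98% CI: t* = 2.371, (104.49, 109.91), width = 2 · t* · s/√n = 5.42

The 98% CI is wider by 5.42 - 3.80 = 1.62.
Higher confidence requires a wider interval.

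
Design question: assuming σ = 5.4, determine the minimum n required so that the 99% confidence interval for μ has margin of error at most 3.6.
n ≥ 15

For margin E ≤ 3.6:
n ≥ (z* · σ / E)²
n ≥ (2.576 · 5.4 / 3.6)²
n ≥ 14.93

Minimum n = 15 (rounding up)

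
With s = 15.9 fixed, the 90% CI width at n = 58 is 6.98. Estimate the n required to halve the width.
n ≈ 232

CI width ∝ 1/√n
To reduce width by factor 2, need √n to grow by 2 → need 2² = 4 times as many samples.

Current: n = 58, width = 6.98
New: n = 232, width ≈ 3.45

Width reduced by factor of 6.98/3.45 = 2.02.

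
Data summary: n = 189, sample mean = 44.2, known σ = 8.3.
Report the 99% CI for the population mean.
(42.64, 45.76)

z-interval (σ known):
z* = 2.576 for 99% confidence

Margin of error = z* · σ/√n = 2.576 · 8.3/√189 = 1.56

CI: (44.2 - 1.56, 44.2 + 1.56) = (42.64, 45.76)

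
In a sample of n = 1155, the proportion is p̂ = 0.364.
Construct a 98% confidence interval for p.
(0.331, 0.397)

Proportion CI:
SE = √(p̂(1-p̂)/n) = √(0.364 · 0.636 / 1155) = 0.01416

z* = 2.326
Margin = z* · SE = 2.326 · 0.01416 = 0.0329

CI: 0.364 ± 0.0329 = (0.331, 0.397)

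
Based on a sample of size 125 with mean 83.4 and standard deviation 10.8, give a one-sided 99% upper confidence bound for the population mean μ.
μ ≤ 85.68

Upper bound (one-sided):
t* = 2.357 (one-sided for 99%)
Upper bound = x̄ + t* · s/√n = 83.4 + 2.357 · 10.8/√125 = 85.68

We are 99% confident that μ ≤ 85.68.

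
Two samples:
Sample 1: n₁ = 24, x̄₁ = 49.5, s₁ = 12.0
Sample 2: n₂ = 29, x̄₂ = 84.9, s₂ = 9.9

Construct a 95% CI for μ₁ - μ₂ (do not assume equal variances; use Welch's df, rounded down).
(-41.57, -29.23)

Difference: x̄₁ - x̄₂ = -35.40
SE = √(s₁²/n₁ + s₂²/n₂) = √(12.0²/24 + 9.9²/29) = 3.0626
df = 44.59 → 44 (Welch–Satterthwaite, rounded down)
t* = 2.015

CI: -35.40 ± 2.015 · 3.0626 = -35.40 ± 6.17 = (-41.57, -29.23)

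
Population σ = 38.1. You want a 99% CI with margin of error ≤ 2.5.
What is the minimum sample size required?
n ≥ 1542

For margin E ≤ 2.5:
n ≥ (z* · σ / E)²
n ≥ (2.576 · 38.1 / 2.5)²
n ≥ 1541.21

Minimum n = 1542 (rounding up)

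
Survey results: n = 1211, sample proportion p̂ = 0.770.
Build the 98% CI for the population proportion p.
(0.742, 0.798)

Proportion CI:
SE = √(p̂(1-p̂)/n) = √(0.770 · 0.230 / 1211) = 0.01209

z* = 2.326
Margin = z* · SE = 2.326 · 0.01209 = 0.0281

CI: 0.770 ± 0.0281 = (0.742, 0.798)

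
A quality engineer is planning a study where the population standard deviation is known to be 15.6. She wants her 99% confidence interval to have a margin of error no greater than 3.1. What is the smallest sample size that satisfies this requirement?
n ≥ 169

For margin E ≤ 3.1:
n ≥ (z* · σ / E)²
n ≥ (2.576 · 15.6 / 3.1)²
n ≥ 168.04

Minimum n = 169 (rounding up)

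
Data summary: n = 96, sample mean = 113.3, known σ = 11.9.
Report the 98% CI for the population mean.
(110.47, 116.13)

z-interval (σ known):
z* = 2.326 for 98% confidence

Margin of error = z* · σ/√n = 2.326 · 11.9/√96 = 2.83

CI: (113.3 - 2.83, 113.3 + 2.83) = (110.47, 116.13)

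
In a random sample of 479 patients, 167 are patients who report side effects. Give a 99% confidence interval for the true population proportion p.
(0.293, 0.405)

Proportion CI:
p̂ = 167/479 = 0.34864
SE = √(p̂(1-p̂)/n) = √(0.34864 · 0.65136 / 479) = 0.02177

z* = 2.576
Margin = z* · SE = 2.576 · 0.02177 = 0.0561

CI: 0.34864 ± 0.0561 = (0.293, 0.405)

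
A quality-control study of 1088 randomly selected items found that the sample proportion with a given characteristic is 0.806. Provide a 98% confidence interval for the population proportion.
(0.778, 0.834)

Proportion CI:
SE = √(p̂(1-p̂)/n) = √(0.806 · 0.194 / 1088) = 0.01199

z* = 2.326
Margin = z* · SE = 2.326 · 0.01199 = 0.0279

CI: 0.806 ± 0.0279 = (0.778, 0.834)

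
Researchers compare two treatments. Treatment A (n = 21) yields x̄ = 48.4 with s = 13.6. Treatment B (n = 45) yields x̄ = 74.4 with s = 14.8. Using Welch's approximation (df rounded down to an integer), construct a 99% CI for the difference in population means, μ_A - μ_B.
(-35.98, -16.02)

Difference: x̄₁ - x̄₂ = -26.00
SE = √(s₁²/n₁ + s₂²/n₂) = √(13.6²/21 + 14.8²/45) = 3.6980
df = 42.34 → 42 (Welch–Satterthwaite, rounded down)
t* = 2.698

CI: -26.00 ± 2.698 · 3.6980 = -26.00 ± 9.98 = (-35.98, -16.02)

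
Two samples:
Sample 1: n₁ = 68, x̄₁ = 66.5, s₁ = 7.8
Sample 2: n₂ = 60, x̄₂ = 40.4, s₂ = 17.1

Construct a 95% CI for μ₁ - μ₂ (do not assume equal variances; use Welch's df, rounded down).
(21.32, 30.88)

Difference: x̄₁ - x̄₂ = 26.10
SE = √(s₁²/n₁ + s₂²/n₂) = √(7.8²/68 + 17.1²/60) = 2.4017
df = 80.27 → 80 (Welch–Satterthwaite, rounded down)
t* = 1.990

CI: 26.10 ± 1.990 · 2.4017 = 26.10 ± 4.78 = (21.32, 30.88)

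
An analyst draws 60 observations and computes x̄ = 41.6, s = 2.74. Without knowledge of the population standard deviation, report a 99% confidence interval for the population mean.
(40.66, 42.54)

t-interval (σ unknown):
df = n - 1 = 59
t* = 2.662 for 99% confidence

Margin of error = t* · s/√n = 2.662 · 2.74/√60 = 0.94

CI: (40.66, 42.54)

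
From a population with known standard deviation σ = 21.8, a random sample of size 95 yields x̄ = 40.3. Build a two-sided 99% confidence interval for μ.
(34.54, 46.06)

z-interval (σ known):
z* = 2.576 for 99% confidence

Margin of error = z* · σ/√n = 2.576 · 21.8/√95 = 5.76

CI: (40.3 - 5.76, 40.3 + 5.76) = (34.54, 46.06)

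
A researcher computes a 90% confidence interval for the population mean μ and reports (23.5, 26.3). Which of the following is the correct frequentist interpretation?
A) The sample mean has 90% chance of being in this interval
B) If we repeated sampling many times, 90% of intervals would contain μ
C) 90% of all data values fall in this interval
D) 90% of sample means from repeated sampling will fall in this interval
B

A) Wrong — x̄ is observed and sits in the interval by construction.
B) Correct — this is the frequentist long-run coverage interpretation.
C) Wrong — a CI is about the parameter μ, not individual data values.
D) Wrong — coverage applies to intervals containing μ, not to future x̄ values.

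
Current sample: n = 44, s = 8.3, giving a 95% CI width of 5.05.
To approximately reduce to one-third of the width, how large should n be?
n ≈ 396

CI width ∝ 1/√n
To reduce width by factor 3, need √n to grow by 3 → need 3² = 9 times as many samples.

Current: n = 44, width = 5.05
New: n = 396, width ≈ 1.64

Width reduced by factor of 5.05/1.64 = 3.08.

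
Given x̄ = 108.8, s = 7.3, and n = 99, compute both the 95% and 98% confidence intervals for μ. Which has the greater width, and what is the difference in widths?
98% CI is wider by 0.56

df = 98
95% CI: t* = 1.984, (107.34, 110.26), width = 2 · t* · s/√n = 2.91
98% CI: t* = 2.365, (107.06, 110.54), width = 2 · t* · s/√n = 3.47

The 98% CI is wider by 3.47 - 2.91 = 0.56.
Higher confidence requires a wider interval.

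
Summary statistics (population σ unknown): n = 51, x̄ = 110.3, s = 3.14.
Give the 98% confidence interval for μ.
(109.24, 111.36)

t-interval (σ unknown):
df = n - 1 = 50
t* = 2.403 for 98% confidence

Margin of error = t* · s/√n = 2.403 · 3.14/√51 = 1.06

CI: (109.24, 111.36)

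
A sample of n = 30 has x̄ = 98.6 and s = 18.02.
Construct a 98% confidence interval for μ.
(90.50, 106.70)

t-interval (σ unknown):
df = n - 1 = 29
t* = 2.462 for 98% confidence

Margin of error = t* · s/√n = 2.462 · 18.02/√30 = 8.10

CI: (90.50, 106.70)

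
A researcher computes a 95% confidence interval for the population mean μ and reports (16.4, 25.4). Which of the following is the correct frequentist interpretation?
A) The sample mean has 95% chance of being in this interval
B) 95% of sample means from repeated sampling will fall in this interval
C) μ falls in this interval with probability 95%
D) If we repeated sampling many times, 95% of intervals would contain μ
D

A) Wrong — x̄ is observed and sits in the interval by construction.
B) Wrong — coverage applies to intervals containing μ, not to future x̄ values.
C) Wrong — μ is fixed; the randomness lives in the interval, not in μ.
D) Correct — this is the frequentist long-run coverage interpretation.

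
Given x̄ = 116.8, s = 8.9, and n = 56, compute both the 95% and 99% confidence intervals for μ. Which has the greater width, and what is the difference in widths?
99% CI is wider by 1.58

df = 55
95% CI: t* = 2.004, (114.42, 119.18), width = 2 · t* · s/√n = 4.77
99% CI: t* = 2.668, (113.63, 119.97), width = 2 · t* · s/√n = 6.35

The 99% CI is wider by 6.35 - 4.77 = 1.58.
Higher confidence requires a wider interval.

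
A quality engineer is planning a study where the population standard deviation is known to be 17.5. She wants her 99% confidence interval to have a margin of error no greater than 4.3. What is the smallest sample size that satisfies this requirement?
n ≥ 110

For margin E ≤ 4.3:
n ≥ (z* · σ / E)²
n ≥ (2.576 · 17.5 / 4.3)²
n ≥ 109.91

Minimum n = 110 (rounding up)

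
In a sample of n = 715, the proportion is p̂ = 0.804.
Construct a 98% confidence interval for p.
(0.769, 0.839)

Proportion CI:
SE = √(p̂(1-p̂)/n) = √(0.804 · 0.196 / 715) = 0.01485

z* = 2.326
Margin = z* · SE = 2.326 · 0.01485 = 0.0345

CI: 0.804 ± 0.0345 = (0.769, 0.839)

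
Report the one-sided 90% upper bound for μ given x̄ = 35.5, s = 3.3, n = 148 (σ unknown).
μ ≤ 35.85

Upper bound (one-sided):
t* = 1.287 (one-sided for 90%)
Upper bound = x̄ + t* · s/√n = 35.5 + 1.287 · 3.3/√148 = 35.85

We are 90% confident that μ ≤ 35.85.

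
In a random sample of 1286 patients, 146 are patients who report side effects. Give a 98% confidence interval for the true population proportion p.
(0.093, 0.134)

Proportion CI:
p̂ = 146/1286 = 0.11353
SE = √(p̂(1-p̂)/n) = √(0.11353 · 0.88647 / 1286) = 0.00885

z* = 2.326
Margin = z* · SE = 2.326 · 0.00885 = 0.0206

CI: 0.11353 ± 0.0206 = (0.093, 0.134)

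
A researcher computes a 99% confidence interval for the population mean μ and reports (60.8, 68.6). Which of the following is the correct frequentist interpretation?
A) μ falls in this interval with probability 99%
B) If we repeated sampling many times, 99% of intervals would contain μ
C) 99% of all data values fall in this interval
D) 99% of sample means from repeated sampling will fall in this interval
B

A) Wrong — μ is fixed; the randomness lives in the interval, not in μ.
B) Correct — this is the frequentist long-run coverage interpretation.
C) Wrong — a CI is about the parameter μ, not individual data values.
D) Wrong — coverage applies to intervals containing μ, not to future x̄ values.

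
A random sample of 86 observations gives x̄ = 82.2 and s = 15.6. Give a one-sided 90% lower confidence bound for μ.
μ ≥ 80.03

Lower bound (one-sided):
t* = 1.292 (one-sided for 90%)
Lower bound = x̄ - t* · s/√n = 82.2 - 1.292 · 15.6/√86 = 80.03

We are 90% confident that μ ≥ 80.03.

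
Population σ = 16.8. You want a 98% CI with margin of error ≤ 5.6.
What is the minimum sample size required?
n ≥ 49

For margin E ≤ 5.6:
n ≥ (z* · σ / E)²
n ≥ (2.326 · 16.8 / 5.6)²
n ≥ 48.69

Minimum n = 49 (rounding up)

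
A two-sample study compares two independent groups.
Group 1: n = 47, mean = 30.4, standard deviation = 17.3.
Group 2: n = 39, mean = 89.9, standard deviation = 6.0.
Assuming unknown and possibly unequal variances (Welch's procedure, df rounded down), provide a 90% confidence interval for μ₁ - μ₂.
(-64.01, -54.99)

Difference: x̄₁ - x̄₂ = -59.50
SE = √(s₁²/n₁ + s₂²/n₂) = √(17.3²/47 + 6.0²/39) = 2.7002
df = 58.81 → 58 (Welch–Satterthwaite, rounded down)
t* = 1.672

CI: -59.50 ± 1.672 · 2.7002 = -59.50 ± 4.51 = (-64.01, -54.99)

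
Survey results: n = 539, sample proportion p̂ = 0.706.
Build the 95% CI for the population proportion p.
(0.668, 0.744)

Proportion CI:
SE = √(p̂(1-p̂)/n) = √(0.706 · 0.294 / 539) = 0.01962

z* = 1.960
Margin = z* · SE = 1.960 · 0.01962 = 0.0385

CI: 0.706 ± 0.0385 = (0.668, 0.744)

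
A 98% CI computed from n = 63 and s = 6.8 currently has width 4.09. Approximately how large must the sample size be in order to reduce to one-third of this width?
n ≈ 567

CI width ∝ 1/√n
To reduce width by factor 3, need √n to grow by 3 → need 3² = 9 times as many samples.

Current: n = 63, width = 4.09
New: n = 567, width ≈ 1.33

Width reduced by factor of 4.09/1.33 = 3.08.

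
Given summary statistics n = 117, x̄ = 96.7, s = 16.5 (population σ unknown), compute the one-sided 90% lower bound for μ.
μ ≥ 94.73

Lower bound (one-sided):
t* = 1.289 (one-sided for 90%)
Lower bound = x̄ - t* · s/√n = 96.7 - 1.289 · 16.5/√117 = 94.73

We are 90% confident that μ ≥ 94.73.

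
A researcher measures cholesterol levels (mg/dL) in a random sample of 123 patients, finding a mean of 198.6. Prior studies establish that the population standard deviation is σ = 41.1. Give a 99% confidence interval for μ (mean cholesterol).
(189.05, 208.15)

z-interval (σ known):
z* = 2.576 for 99% confidence

Margin of error = z* · σ/√n = 2.576 · 41.1/√123 = 9.55

CI: (198.6 - 9.55, 198.6 + 9.55) = (189.05, 208.15)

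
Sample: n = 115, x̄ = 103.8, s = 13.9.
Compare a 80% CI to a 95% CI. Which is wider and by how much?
95% CI is wider by 1.80

df = 114
80% CI: t* = 1.289, (102.13, 105.47), width = 2 · t* · s/√n = 3.34
95% CI: t* = 1.981, (101.23, 106.37), width = 2 · t* · s/√n = 5.14

The 95% CI is wider by 5.14 - 3.34 = 1.80.
Higher confidence requires a wider interval.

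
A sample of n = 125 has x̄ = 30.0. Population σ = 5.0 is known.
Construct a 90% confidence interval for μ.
(29.26, 30.74)

z-interval (σ known):
z* = 1.645 for 90% confidence

Margin of error = z* · σ/√n = 1.645 · 5.0/√125 = 0.74

CI: (30.0 - 0.74, 30.0 + 0.74) = (29.26, 30.74)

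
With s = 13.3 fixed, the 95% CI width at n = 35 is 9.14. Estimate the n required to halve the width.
n ≈ 140

CI width ∝ 1/√n
To reduce width by factor 2, need √n to grow by 2 → need 2² = 4 times as many samples.

Current: n = 35, width = 9.14
New: n = 140, width ≈ 4.44

Width reduced by factor of 9.14/4.44 = 2.06.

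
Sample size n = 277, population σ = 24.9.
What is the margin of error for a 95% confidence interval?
Margin of error = 2.93

Margin of error = z* · σ/√n
= 1.960 · 24.9/√277
= 1.960 · 24.9/16.6433
= 2.93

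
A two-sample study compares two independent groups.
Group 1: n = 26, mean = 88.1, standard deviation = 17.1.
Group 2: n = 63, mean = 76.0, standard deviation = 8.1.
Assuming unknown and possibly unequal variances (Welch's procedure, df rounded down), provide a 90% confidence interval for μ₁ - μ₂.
(6.14, 18.06)

Difference: x̄₁ - x̄₂ = 12.10
SE = √(s₁²/n₁ + s₂²/n₂) = √(17.1²/26 + 8.1²/63) = 3.5054
df = 29.74 → 29 (Welch–Satterthwaite, rounded down)
t* = 1.699

CI: 12.10 ± 1.699 · 3.5054 = 12.10 ± 5.96 = (6.14, 18.06)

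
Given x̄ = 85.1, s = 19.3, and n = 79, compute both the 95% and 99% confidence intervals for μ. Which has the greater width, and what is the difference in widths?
99% CI is wider by 2.82

df = 78
95% CI: t* = 1.991, (80.78, 89.42), width = 2 · t* · s/√n = 8.65
99% CI: t* = 2.640, (79.37, 90.83), width = 2 · t* · s/√n = 11.47

The 99% CI is wider by 11.47 - 8.65 = 2.82.
Higher confidence requires a wider interval.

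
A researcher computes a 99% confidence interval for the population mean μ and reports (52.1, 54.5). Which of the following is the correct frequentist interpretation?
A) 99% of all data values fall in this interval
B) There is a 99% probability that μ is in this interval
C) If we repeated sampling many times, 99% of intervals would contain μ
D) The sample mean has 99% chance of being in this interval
C

A) Wrong — a CI is about the parameter μ, not individual data values.
B) Wrong — μ is fixed; the randomness lives in the interval, not in μ.
C) Correct — this is the frequentist long-run coverage interpretation.
D) Wrong — x̄ is observed and sits in the interval by construction.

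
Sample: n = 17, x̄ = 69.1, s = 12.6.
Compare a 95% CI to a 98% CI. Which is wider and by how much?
98% CI is wider by 2.83

df = 16
95% CI: t* = 2.120, (62.62, 75.58), width = 2 · t* · s/√n = 12.96
98% CI: t* = 2.583, (61.21, 76.99), width = 2 · t* · s/√n = 15.79

The 98% CI is wider by 15.79 - 12.96 = 2.83.
Higher confidence requires a wider interval.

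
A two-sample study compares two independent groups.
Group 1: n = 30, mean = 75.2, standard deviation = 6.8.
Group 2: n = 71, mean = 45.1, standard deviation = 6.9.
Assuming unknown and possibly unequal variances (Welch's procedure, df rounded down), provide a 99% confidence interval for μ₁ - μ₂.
(26.13, 34.07)

Difference: x̄₁ - x̄₂ = 30.10
SE = √(s₁²/n₁ + s₂²/n₂) = √(6.8²/30 + 6.9²/71) = 1.4872
df = 55.38 → 55 (Welch–Satterthwaite, rounded down)
t* = 2.668

CI: 30.10 ± 2.668 · 1.4872 = 30.10 ± 3.97 = (26.13, 34.07)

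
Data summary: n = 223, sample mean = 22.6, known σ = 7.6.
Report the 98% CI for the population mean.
(21.42, 23.78)

z-interval (σ known):
z* = 2.326 for 98% confidence

Margin of error = z* · σ/√n = 2.326 · 7.6/√223 = 1.18

CI: (22.6 - 1.18, 22.6 + 1.18) = (21.42, 23.78)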